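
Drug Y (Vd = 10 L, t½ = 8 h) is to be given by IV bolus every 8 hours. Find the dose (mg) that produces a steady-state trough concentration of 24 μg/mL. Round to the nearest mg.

τ/t½ = 8/8 ≈ 1, so f = (1/2)^(8/8) ≈ 0.500000.
Cmin,ss = (D/Vd)·f/(1−f), so D = Cmin,ss·Vd·(1−f)/f.
D = 24 × 10 × (1−f)/f ≈ 24 × 10 × 1.00000 ≈ 240.00 mg.

240 mg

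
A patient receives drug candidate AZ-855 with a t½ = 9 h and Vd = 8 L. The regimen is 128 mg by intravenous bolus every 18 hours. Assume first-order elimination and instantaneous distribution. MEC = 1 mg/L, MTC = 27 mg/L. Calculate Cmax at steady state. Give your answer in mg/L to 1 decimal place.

The dosing interval is 2 half-lives, so f = 2^(−2) = 0.25.
Accumulation ratio R = 1/(1 − f) = 1/0.75 = 4/3.
Single-dose peak C₀ = D/Vd = 128/8 = 16 mg/L.
Steady-state peak Cmax,ss = C₀·R = 16 × 4/3 ≈ 21.333 mg/L.
Peak 21.3 mg/L vs MTC 27 mg/L: below toxic threshold.

21.3 mg/L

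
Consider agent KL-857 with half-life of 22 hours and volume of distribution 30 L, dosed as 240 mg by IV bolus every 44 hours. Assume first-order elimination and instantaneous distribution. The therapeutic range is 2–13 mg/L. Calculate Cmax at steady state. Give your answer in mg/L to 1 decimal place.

The dosing interval is 2 half-lives, so f = 2^(−2) = 0.25.
Accumulation ratio R = 1/(1 − f) = 1/0.75 = 4/3.
Single-dose peak C₀ = D/Vd = 240/30 = 8 mg/L.
Steady-state peak Cmax,ss = C₀·R = 8 × 4/3 ≈ 10.667 mg/L.
Peak 10.7 mg/L vs MTC 13 mg/L: below toxic threshold.

10.7 mg/L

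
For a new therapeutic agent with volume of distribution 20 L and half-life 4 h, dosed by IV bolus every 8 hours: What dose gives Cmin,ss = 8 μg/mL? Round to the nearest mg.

τ/t½ = 8/4 ≈ 2, so f = (1/2)^(8/4) ≈ 0.250000.
Cmin,ss = (D/Vd)·f/(1−f), so D = Cmin,ss·Vd·(1−f)/f.
D = 8 × 20 × (1−f)/f ≈ 8 × 20 × 3.00000 ≈ 480.00 mg.

480 mg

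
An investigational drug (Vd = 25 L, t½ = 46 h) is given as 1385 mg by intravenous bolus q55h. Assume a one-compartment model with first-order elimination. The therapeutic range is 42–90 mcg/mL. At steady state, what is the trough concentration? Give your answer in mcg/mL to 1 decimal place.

42.9 mcg/mL

k = ln2/t½ = ln2/46 ≈ 0.015068 h⁻¹; fraction remaining f = e^(−kτ) = e^(−0.015068×55) ≈ 0.4366.
At steady state, accumulation factor R = 1/(1 − e^(−kτ)) ≈ 1.7749.
Each bolus raises the concentration by D/Vd = 1385/25 ≈ 55.400 mcg/mL.
Steady-state peak Cmax,ss = C₀·R ≈ 55.400 × 1.7749 ≈ 98.329 mcg/mL.
Steady-state trough Cmin,ss = Cmax,ss·f ≈ 98.329 × 0.4366 ≈ 42.930 mcg/mL.
Trough 42.9 mcg/mL vs MEC 42 mcg/mL: adequate.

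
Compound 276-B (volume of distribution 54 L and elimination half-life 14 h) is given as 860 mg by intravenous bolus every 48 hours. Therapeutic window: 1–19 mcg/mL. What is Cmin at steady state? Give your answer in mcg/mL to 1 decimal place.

Over one 48-h interval, 48/14 ≈ 3.4286 half-lives elapse, leaving f ≈ 0.0929 of each dose.
At steady state, accumulation factor R = 1/(1 − e^(−kτ)) ≈ 1.1024.
Each bolus raises the concentration by D/Vd = 860/54 ≈ 15.926 mcg/mL.
Cmax,ss = C₀/(1 − f) ≈ 15.926/0.9071 ≈ 17.557 mcg/mL.
Steady-state trough Cmin,ss = Cmax,ss·f ≈ 17.557 × 0.0929 ≈ 1.631 mcg/mL.
Trough 1.6 mcg/mL vs MEC 1 mcg/mL: adequate.

1.6 mcg/mL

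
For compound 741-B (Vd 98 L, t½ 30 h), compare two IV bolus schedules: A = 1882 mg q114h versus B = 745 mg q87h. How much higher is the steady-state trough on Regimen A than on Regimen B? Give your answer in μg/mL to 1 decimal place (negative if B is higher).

0.3 μg/mL

Regimen A: f = (1/2)^(114/30) ≈ 0.0718; Cmin,ss = (1882/98)·f/(1−f) ≈ 1.486 μg/mL.
Regimen B: f = (1/2)^(87/30) ≈ 0.1340; Cmin,ss = (745/98)·f/(1−f) ≈ 1.176 μg/mL.
Difference ≈ 1.486 − 1.176 ≈ 0.310 μg/mL.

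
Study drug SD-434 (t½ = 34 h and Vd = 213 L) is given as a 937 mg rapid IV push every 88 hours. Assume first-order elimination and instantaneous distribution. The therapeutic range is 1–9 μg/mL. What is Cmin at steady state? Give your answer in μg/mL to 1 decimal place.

Over one 88-h interval, 88/34 ≈ 2.5882 half-lives elapse, leaving f ≈ 0.1663 of each dose.
Accumulation ratio R = 1/(1 − f) ≈ 1/0.8337 ≈ 1.1995.
Each bolus raises the concentration by D/Vd = 937/213 ≈ 4.399 μg/mL.
Steady-state peak Cmax,ss = C₀·R ≈ 4.399 × 1.1995 ≈ 5.277 μg/mL.
Steady-state trough Cmin,ss = Cmax,ss·f ≈ 5.277 × 0.1663 ≈ 0.878 μg/mL.
Trough 0.9 μg/mL vs MEC 1 μg/mL: subtherapeutic.

0.9 μg/mL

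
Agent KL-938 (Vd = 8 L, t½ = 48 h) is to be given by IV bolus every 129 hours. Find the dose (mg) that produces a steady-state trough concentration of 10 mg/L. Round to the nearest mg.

435 mg

τ/t½ = 129/48 ≈ 2.6875, so f = (1/2)^(129/48) ≈ 0.155232.
Cmin,ss = (D/Vd)·f/(1−f), so D = Cmin,ss·Vd·(1−f)/f.
D = 10 × 8 × (1−f)/f ≈ 10 × 8 × 5.44197 ≈ 435.36 mg.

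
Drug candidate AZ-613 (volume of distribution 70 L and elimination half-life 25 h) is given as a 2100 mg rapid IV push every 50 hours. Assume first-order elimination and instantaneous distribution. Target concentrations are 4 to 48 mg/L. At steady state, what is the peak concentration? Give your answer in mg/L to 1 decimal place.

The dosing interval is 2 half-lives, so f = 2^(−2) = 0.25.
At steady state, R = 1/(1 − 0.25) = 4/3.
Single-dose peak C₀ = D/Vd = 2100/70 = 30 mg/L.
Steady-state peak Cmax,ss = C₀·R = 30 × 4/3 ≈ 40.000 mg/L.
Peak 40.0 mg/L vs MTC 48 mg/L: below toxic threshold.

40.0 mg/L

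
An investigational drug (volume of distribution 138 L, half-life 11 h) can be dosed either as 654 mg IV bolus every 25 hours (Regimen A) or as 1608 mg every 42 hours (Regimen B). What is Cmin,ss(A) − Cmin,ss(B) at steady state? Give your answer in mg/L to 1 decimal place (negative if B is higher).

Regimen A: f = (1/2)^(25/11) ≈ 0.2069; Cmin,ss = (654/138)·f/(1−f) ≈ 1.236 mg/L.
Regimen B: f = (1/2)^(42/11) ≈ 0.0709; Cmin,ss = (1608/138)·f/(1−f) ≈ 0.889 mg/L.
Difference ≈ 1.236 − 0.889 ≈ 0.347 mg/L.

0.3 mg/L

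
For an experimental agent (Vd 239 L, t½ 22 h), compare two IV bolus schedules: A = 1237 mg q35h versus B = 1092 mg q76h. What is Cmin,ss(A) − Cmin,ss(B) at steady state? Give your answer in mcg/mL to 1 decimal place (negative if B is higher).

Regimen A: f = (1/2)^(35/22) ≈ 0.3320; Cmin,ss = (1237/239)·f/(1−f) ≈ 2.572 mcg/mL.
Regimen B: f = (1/2)^(76/22) ≈ 0.0912; Cmin,ss = (1092/239)·f/(1−f) ≈ 0.459 mcg/mL.
Difference ≈ 2.572 − 0.459 ≈ 2.113 mcg/mL.

2.1 mcg/mL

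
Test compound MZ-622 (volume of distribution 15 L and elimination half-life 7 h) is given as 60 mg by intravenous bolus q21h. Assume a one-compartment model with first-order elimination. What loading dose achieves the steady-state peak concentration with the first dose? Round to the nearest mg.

f = (1/2)^(21/7) ≈ 0.125000; accumulation ratio R = 1/(1−f) ≈ 1.14286.
Loading dose to hit Cmax,ss on first dose: D_load = D_maint·R ≈ 60 × 1.14286 ≈ 68.57 mg.

69 mg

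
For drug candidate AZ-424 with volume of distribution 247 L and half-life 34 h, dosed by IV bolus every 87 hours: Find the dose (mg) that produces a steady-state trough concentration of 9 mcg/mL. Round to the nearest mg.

τ/t½ = 87/34 ≈ 2.5588, so f = (1/2)^(87/34) ≈ 0.169714.
Cmin,ss = (D/Vd)·f/(1−f), so D = Cmin,ss·Vd·(1−f)/f.
D = 9 × 247 × (1−f)/f ≈ 9 × 247 × 4.89227 ≈ 10875.52 mg.

10876 mg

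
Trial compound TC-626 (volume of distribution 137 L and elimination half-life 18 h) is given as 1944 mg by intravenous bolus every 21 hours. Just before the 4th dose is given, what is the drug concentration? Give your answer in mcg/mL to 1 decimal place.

f = (1/2)^(τ/t½) = (1/2)^(21/18) ≈ 0.4454.
C₀ = D/Vd = 1944/137 ≈ 14.190 mcg/mL.
Before the 4th dose, 3 doses have been given. Superposition: Cmin = C₀·(f + f² + … + f^3).
≈ 14.190 × (0.4454 + 0.1984 + 0.0884) ≈ 14.190 × 0.7322 ≈ 10.390 mcg/mL.

10.4 mcg/mL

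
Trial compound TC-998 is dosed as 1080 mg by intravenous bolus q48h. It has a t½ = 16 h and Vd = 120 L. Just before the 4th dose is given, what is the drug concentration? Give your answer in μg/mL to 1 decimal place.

f = (1/2)^(τ/t½) = (1/2)^(48/16) ≈ 0.1250.
C₀ = D/Vd = 1080/120 ≈ 9.000 μg/mL.
Before the 4th dose, 3 doses have been given. Superposition: Cmin = C₀·(f + f² + … + f^3).
≈ 9.000 × (0.1250 + 0.0156 + 0.0020) ≈ 9.000 × 0.1426 ≈ 1.283 μg/mL.

1.3 μg/mL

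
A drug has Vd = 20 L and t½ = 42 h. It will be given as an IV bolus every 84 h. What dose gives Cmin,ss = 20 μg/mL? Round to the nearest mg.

τ/t½ = 84/42 ≈ 2, so f = (1/2)^(84/42) ≈ 0.250000.
Cmin,ss = (D/Vd)·f/(1−f), so D = Cmin,ss·Vd·(1−f)/f.
D = 20 × 20 × (1−f)/f ≈ 20 × 20 × 3.00000 ≈ 1200.00 mg.

1200 mg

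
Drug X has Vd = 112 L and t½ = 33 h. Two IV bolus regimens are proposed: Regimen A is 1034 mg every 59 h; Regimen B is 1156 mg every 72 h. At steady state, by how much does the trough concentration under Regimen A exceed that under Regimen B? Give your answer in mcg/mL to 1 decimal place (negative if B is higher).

0.8 mcg/mL

Regimen A: f = (1/2)^(59/33) ≈ 0.2896; Cmin,ss = (1034/112)·f/(1−f) ≈ 3.764 mcg/mL.
Regimen B: f = (1/2)^(72/33) ≈ 0.2204; Cmin,ss = (1156/112)·f/(1−f) ≈ 2.918 mcg/mL.
Difference ≈ 3.764 − 2.918 ≈ 0.846 mcg/mL.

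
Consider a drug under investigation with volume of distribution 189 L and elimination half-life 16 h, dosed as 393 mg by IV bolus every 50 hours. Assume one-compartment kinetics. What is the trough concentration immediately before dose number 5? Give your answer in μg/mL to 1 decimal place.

0.3 μg/mL

f = (1/2)^(τ/t½) = (1/2)^(50/16) ≈ 0.1146.
C₀ = D/Vd = 393/189 ≈ 2.079 μg/mL.
Before the 5th dose, 4 doses have been given. Superposition: Cmin = C₀·(f + f² + … + f^4).
≈ 2.079 × (0.1146 + 0.0131 + 0.0015 + 0.0002) ≈ 2.079 × 0.1294 ≈ 0.269 μg/mL.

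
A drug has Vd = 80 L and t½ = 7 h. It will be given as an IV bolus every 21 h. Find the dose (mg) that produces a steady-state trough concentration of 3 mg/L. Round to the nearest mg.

1680 mg

τ/t½ = 21/7 ≈ 3, so f = (1/2)^(21/7) ≈ 0.125000.
Cmin,ss = (D/Vd)·f/(1−f), so D = Cmin,ss·Vd·(1−f)/f.
D = 3 × 80 × (1−f)/f ≈ 3 × 80 × 7.00000 ≈ 1680.00 mg.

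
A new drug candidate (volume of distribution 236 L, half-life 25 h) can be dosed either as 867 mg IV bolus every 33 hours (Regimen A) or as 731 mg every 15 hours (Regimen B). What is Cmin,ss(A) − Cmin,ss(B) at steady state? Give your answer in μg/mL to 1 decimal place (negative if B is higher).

-3.6 μg/mL

Regimen A: f = (1/2)^(33/25) ≈ 0.4005; Cmin,ss = (867/236)·f/(1−f) ≈ 2.454 μg/mL.
Regimen B: f = (1/2)^(15/25) ≈ 0.6598; Cmin,ss = (731/236)·f/(1−f) ≈ 6.007 μg/mL.
Difference ≈ 2.454 − 6.007 ≈ -3.553 μg/mL.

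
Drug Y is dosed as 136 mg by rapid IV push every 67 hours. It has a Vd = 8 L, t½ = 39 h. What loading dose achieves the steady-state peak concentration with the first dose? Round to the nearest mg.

195 mg

f = (1/2)^(67/39) ≈ 0.303981; accumulation ratio R = 1/(1−f) ≈ 1.43674.
Loading dose to hit Cmax,ss on first dose: D_load = D_maint·R ≈ 136 × 1.43674 ≈ 195.40 mg.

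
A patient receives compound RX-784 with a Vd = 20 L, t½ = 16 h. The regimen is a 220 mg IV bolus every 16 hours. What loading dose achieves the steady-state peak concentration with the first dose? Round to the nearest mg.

440 mg

f = (1/2)^(16/16) ≈ 0.500000; accumulation ratio R = 1/(1−f) ≈ 2.00000.
Loading dose to hit Cmax,ss on first dose: D_load = D_maint·R ≈ 220 × 2.00000 ≈ 440.00 mg.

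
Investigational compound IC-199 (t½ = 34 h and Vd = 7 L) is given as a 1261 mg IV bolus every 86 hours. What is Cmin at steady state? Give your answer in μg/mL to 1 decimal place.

Over one 86-h interval, 86/34 ≈ 2.5294 half-lives elapse, leaving f ≈ 0.1732 of each dose.
At steady state, accumulation factor R = 1/(1 − e^(−kτ)) ≈ 1.2095.
Single-dose peak C₀ = D/Vd = 1261/7 ≈ 180.143 μg/mL.
Cmax,ss = C₀/(1 − f) ≈ 180.143/0.8268 ≈ 217.880 μg/mL.
One interval later, Cmin,ss = Cmax,ss·e^(−kτ) ≈ 217.880 × 0.1732 ≈ 37.737 μg/mL.

37.7 μg/mL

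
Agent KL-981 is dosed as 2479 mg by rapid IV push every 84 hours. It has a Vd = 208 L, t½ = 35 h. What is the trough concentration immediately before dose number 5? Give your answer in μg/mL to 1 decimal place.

f = (1/2)^(τ/t½) = (1/2)^(84/35) ≈ 0.1895.
C₀ = D/Vd = 2479/208 ≈ 11.918 μg/mL.
Before the 5th dose, 4 doses have been given. Superposition: Cmin = C₀·(f + f² + … + f^4).
≈ 11.918 × (0.1895 + 0.0359 + 0.0068 + 0.0013) ≈ 11.918 × 0.2335 ≈ 2.783 μg/mL.

2.8 μg/mL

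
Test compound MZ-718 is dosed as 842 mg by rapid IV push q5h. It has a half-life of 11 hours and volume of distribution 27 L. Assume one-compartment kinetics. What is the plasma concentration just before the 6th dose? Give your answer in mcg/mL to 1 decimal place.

66.8 mcg/mL

f = (1/2)^(τ/t½) = (1/2)^(5/11) ≈ 0.7297.
C₀ = D/Vd = 842/27 ≈ 31.185 mcg/mL.
Before the 6th dose, 5 doses have been given. Superposition: Cmin = C₀·(f + f² + … + f^5).
≈ 31.185 × (0.7297 + 0.5325 + 0.3885 + 0.2835 + 0.2069) ≈ 31.185 × 2.1411 ≈ 66.770 mcg/mL.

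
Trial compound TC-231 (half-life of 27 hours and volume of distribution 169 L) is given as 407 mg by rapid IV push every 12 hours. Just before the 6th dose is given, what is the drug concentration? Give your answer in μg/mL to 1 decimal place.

f = (1/2)^(τ/t½) = (1/2)^(12/27) ≈ 0.7349.
C₀ = D/Vd = 407/169 ≈ 2.408 μg/mL.
Before the 6th dose, 5 doses have been given. Superposition: Cmin = C₀·(f + f² + … + f^5).
≈ 2.408 × (0.7349 + 0.5401 + 0.3969 + 0.2917 + 0.2144) ≈ 2.408 × 2.1780 ≈ 5.245 μg/mL.

5.2 μg/mL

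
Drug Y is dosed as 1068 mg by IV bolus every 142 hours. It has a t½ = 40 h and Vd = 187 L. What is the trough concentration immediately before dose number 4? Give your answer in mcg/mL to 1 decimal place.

0.5 mcg/mL

f = (1/2)^(τ/t½) = (1/2)^(142/40) ≈ 0.0854.
C₀ = D/Vd = 1068/187 ≈ 5.711 mcg/mL.
Before the 4th dose, 3 doses have been given. Superposition: Cmin = C₀·(f + f² + … + f^3).
≈ 5.711 × (0.0854 + 0.0073 + 0.0006) ≈ 5.711 × 0.0933 ≈ 0.533 mcg/mL.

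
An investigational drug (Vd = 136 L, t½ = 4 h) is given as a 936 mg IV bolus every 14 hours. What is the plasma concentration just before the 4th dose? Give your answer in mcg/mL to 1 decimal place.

0.7 mcg/mL

f = (1/2)^(τ/t½) = (1/2)^(14/4) ≈ 0.0884.
C₀ = D/Vd = 936/136 ≈ 6.882 mcg/mL.
Before the 4th dose, 3 doses have been given. Superposition: Cmin = C₀·(f + f² + … + f^3).
≈ 6.882 × (0.0884 + 0.0078 + 0.0007) ≈ 6.882 × 0.0969 ≈ 0.667 mcg/mL.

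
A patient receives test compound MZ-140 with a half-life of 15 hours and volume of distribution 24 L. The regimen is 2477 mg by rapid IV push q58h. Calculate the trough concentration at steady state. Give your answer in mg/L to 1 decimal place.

7.6 mg/L

τ/t½ = 58/15 ≈ 3.8667, so fraction remaining f = (1/2)^(58/15) ≈ 0.0686.
Single-dose peak C₀ = D/Vd = 2477/24 ≈ 103.208 mg/L.
Steady-state trough Cmin,ss = C₀·f/(1−f) ≈ 103.208 × 0.0686/0.9314 ≈ 7.602 mg/L.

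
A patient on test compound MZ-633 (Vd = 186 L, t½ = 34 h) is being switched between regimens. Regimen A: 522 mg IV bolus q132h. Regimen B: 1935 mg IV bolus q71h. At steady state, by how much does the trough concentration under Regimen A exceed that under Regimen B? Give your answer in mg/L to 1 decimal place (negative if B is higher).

Regimen A: f = (1/2)^(132/34) ≈ 0.0678; Cmin,ss = (522/186)·f/(1−f) ≈ 0.204 mg/L.
Regimen B: f = (1/2)^(71/34) ≈ 0.2352; Cmin,ss = (1935/186)·f/(1−f) ≈ 3.199 mg/L.
Difference ≈ 0.204 − 3.199 ≈ -2.995 mg/L.

-3.0 mg/L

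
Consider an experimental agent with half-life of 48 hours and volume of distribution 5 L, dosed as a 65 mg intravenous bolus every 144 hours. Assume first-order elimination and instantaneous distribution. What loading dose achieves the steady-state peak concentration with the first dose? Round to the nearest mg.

74 mg

f = (1/2)^(144/48) ≈ 0.125000; accumulation ratio R = 1/(1−f) ≈ 1.14286.
Loading dose to hit Cmax,ss on first dose: D_load = D_maint·R ≈ 65 × 1.14286 ≈ 74.29 mg.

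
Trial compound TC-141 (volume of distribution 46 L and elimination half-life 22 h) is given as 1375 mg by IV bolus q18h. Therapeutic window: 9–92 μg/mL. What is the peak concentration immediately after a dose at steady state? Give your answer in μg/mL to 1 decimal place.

Over one 18-h interval, 18/22 ≈ 0.81818 half-lives elapse, leaving f ≈ 0.5672 of each dose.
Accumulation ratio R = 1/(1 − f) ≈ 1/0.4328 ≈ 2.3105.
Single-dose peak C₀ = D/Vd = 1375/46 ≈ 29.891 μg/mL.
Cmax,ss = C₀/(1 − f) ≈ 29.891/0.4328 ≈ 69.064 μg/mL.
Peak 69.1 μg/mL vs MTC 92 μg/mL: below toxic threshold.

69.1 μg/mL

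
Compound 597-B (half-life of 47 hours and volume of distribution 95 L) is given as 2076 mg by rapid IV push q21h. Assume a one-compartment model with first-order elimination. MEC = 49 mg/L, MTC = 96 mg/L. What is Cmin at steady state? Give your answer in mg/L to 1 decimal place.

60.2 mg/L

k = ln2/t½ = ln2/47 ≈ 0.014748 h⁻¹; fraction remaining f = e^(−kτ) = e^(−0.014748×21) ≈ 0.7337.
Each bolus raises the concentration by D/Vd = 2076/95 ≈ 21.853 mg/L.
Steady-state trough Cmin,ss = C₀·f/(1−f) ≈ 21.853 × 0.7337/0.2663 ≈ 60.209 mg/L.
Trough 60.2 mg/L vs MEC 49 mg/L: adequate.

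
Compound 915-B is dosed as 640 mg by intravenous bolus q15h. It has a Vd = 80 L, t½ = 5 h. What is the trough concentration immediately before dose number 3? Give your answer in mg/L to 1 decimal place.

1.1 mg/L

f = (1/2)^(τ/t½) = (1/2)^(15/5) ≈ 0.1250.
C₀ = D/Vd = 640/80 ≈ 8.000 mg/L.
Before the 3rd dose, 2 doses have been given. Superposition: Cmin = C₀·(f + f²).
≈ 8.000 × (0.1250 + 0.0156) ≈ 8.000 × 0.1406 ≈ 1.125 mg/L.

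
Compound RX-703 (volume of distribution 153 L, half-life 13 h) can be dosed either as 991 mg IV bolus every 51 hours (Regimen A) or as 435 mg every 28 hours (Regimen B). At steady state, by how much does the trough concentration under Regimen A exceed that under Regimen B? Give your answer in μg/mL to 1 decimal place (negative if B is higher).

Regimen A: f = (1/2)^(51/13) ≈ 0.0659; Cmin,ss = (991/153)·f/(1−f) ≈ 0.457 μg/mL.
Regimen B: f = (1/2)^(28/13) ≈ 0.2247; Cmin,ss = (435/153)·f/(1−f) ≈ 0.824 μg/mL.
Difference ≈ 0.457 − 0.824 ≈ -0.367 μg/mL.

-0.4 μg/mL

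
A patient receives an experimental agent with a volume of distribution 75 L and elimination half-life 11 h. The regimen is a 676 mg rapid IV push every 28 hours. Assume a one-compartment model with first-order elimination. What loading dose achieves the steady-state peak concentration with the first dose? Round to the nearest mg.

816 mg

f = (1/2)^(28/11) ≈ 0.171294; accumulation ratio R = 1/(1−f) ≈ 1.20670.
Loading dose to hit Cmax,ss on first dose: D_load = D_maint·R ≈ 676 × 1.20670 ≈ 815.73 mg.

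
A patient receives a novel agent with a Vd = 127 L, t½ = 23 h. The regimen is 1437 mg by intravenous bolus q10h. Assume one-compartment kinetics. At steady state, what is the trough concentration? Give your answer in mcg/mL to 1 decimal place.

32.2 mcg/mL

τ/t½ = 10/23 ≈ 0.43478, so fraction remaining f = (1/2)^(10/23) ≈ 0.7398.
Single-dose peak C₀ = D/Vd = 1437/127 ≈ 11.315 mcg/mL.
Steady-state trough Cmin,ss = C₀·f/(1−f) ≈ 11.315 × 0.7398/0.2602 ≈ 32.171 mcg/mL.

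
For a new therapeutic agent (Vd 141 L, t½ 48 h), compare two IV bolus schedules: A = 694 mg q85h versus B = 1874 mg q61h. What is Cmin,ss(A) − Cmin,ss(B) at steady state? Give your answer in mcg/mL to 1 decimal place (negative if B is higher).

-7.4 mcg/mL

Regimen A: f = (1/2)^(85/48) ≈ 0.2930; Cmin,ss = (694/141)·f/(1−f) ≈ 2.040 mcg/mL.
Regimen B: f = (1/2)^(61/48) ≈ 0.4144; Cmin,ss = (1874/141)·f/(1−f) ≈ 9.405 mcg/mL.
Difference ≈ 2.040 − 9.405 ≈ -7.365 mcg/mL.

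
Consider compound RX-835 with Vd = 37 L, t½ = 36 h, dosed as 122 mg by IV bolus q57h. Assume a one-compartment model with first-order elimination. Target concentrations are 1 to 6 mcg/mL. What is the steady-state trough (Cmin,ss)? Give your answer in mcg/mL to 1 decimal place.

1.7 mcg/mL

k = ln2/t½ = ln2/36 ≈ 0.019254 h⁻¹; fraction remaining f = e^(−kτ) = e^(−0.019254×57) ≈ 0.3337.
At steady state, accumulation factor R = 1/(1 − e^(−kτ)) ≈ 1.5008.
Single-dose peak C₀ = D/Vd = 122/37 ≈ 3.297 mcg/mL.
Cmax,ss = C₀/(1 − f) ≈ 3.297/0.6663 ≈ 4.948 mcg/mL.
Steady-state trough Cmin,ss = Cmax,ss·f ≈ 4.948 × 0.3337 ≈ 1.651 mcg/mL.
Trough 1.7 mcg/mL vs MEC 1 mcg/mL: adequate.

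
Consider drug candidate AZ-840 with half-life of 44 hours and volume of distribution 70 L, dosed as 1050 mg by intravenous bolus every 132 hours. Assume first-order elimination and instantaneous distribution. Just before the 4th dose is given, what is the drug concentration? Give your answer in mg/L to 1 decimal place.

f = (1/2)^(τ/t½) = (1/2)^(132/44) ≈ 0.1250.
C₀ = D/Vd = 1050/70 ≈ 15.000 mg/L.
Before the 4th dose, 3 doses have been given. Superposition: Cmin = C₀·(f + f² + … + f^3).
≈ 15.000 × (0.1250 + 0.0156 + 0.0020) ≈ 15.000 × 0.1426 ≈ 2.139 mg/L.

2.1 mg/L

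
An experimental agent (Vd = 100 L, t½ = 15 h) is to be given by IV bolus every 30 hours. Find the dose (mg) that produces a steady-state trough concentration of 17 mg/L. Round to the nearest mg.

τ/t½ = 30/15 ≈ 2, so f = (1/2)^(30/15) ≈ 0.250000.
Cmin,ss = (D/Vd)·f/(1−f), so D = Cmin,ss·Vd·(1−f)/f.
D = 17 × 100 × (1−f)/f ≈ 17 × 100 × 3.00000 ≈ 5100.00 mg.

5100 mg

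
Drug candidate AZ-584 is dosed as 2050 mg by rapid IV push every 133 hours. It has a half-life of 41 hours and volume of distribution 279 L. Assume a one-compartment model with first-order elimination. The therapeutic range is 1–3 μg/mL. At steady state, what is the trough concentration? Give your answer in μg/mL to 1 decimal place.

Over one 133-h interval, 133/41 ≈ 3.2439 half-lives elapse, leaving f ≈ 0.1056 of each dose.
Accumulation ratio R = 1/(1 − f) ≈ 1/0.8944 ≈ 1.1181.
Single-dose peak C₀ = D/Vd = 2050/279 ≈ 7.348 μg/mL.
Cmax,ss = C₀/(1 − f) ≈ 7.348/0.8944 ≈ 8.216 μg/mL.
One interval later, Cmin,ss = Cmax,ss·e^(−kτ) ≈ 8.216 × 0.1056 ≈ 0.868 μg/mL.
Trough 0.9 μg/mL vs MEC 1 μg/mL: subtherapeutic.

0.9 μg/mL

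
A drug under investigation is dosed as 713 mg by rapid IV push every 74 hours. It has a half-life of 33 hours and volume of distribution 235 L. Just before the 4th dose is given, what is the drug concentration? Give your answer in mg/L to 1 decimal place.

0.8 mg/L

f = (1/2)^(τ/t½) = (1/2)^(74/33) ≈ 0.2113.
C₀ = D/Vd = 713/235 ≈ 3.034 mg/L.
Before the 4th dose, 3 doses have been given. Superposition: Cmin = C₀·(f + f² + … + f^3).
≈ 3.034 × (0.2113 + 0.0446 + 0.0094) ≈ 3.034 × 0.2653 ≈ 0.805 mg/L.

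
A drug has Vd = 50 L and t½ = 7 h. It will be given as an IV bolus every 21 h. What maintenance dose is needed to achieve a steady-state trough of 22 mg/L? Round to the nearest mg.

τ/t½ = 21/7 ≈ 3, so f = (1/2)^(21/7) ≈ 0.125000.
Cmin,ss = (D/Vd)·f/(1−f), so D = Cmin,ss·Vd·(1−f)/f.
D = 22 × 50 × (1−f)/f ≈ 22 × 50 × 7.00000 ≈ 7700.00 mg.

7700 mg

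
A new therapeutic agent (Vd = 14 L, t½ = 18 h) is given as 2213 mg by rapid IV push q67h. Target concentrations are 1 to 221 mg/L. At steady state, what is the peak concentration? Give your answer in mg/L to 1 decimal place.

171.0 mg/L

Over one 67-h interval, 67/18 ≈ 3.7222 half-lives elapse, leaving f ≈ 0.0758 of each dose.
At steady state, accumulation factor R = 1/(1 − e^(−kτ)) ≈ 1.0820.
Single-dose peak C₀ = D/Vd = 2213/14 ≈ 158.071 mg/L.
Steady-state peak Cmax,ss = C₀·R ≈ 158.071 × 1.0820 ≈ 171.033 mg/L.
Peak 171.0 mg/L vs MTC 221 mg/L: below toxic threshold.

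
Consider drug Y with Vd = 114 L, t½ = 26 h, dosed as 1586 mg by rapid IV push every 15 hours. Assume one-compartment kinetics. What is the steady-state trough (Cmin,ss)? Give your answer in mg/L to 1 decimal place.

28.3 mg/L

Over one 15-h interval, 15/26 ≈ 0.57692 half-lives elapse, leaving f ≈ 0.6704 of each dose.
Accumulation ratio R = 1/(1 − f) ≈ 1/0.3296 ≈ 3.0340.
Single-dose peak C₀ = D/Vd = 1586/114 ≈ 13.912 mg/L.
Cmax,ss = C₀/(1 − f) ≈ 13.912/0.3296 ≈ 42.209 mg/L.
Steady-state trough Cmin,ss = Cmax,ss·f ≈ 42.209 × 0.6704 ≈ 28.297 mg/L.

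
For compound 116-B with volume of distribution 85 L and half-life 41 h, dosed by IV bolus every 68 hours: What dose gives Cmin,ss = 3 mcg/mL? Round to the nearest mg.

τ/t½ = 68/41 ≈ 1.6585, so f = (1/2)^(68/41) ≈ 0.316760.
Cmin,ss = (D/Vd)·f/(1−f), so D = Cmin,ss·Vd·(1−f)/f.
D = 3 × 85 × (1−f)/f ≈ 3 × 85 × 2.15696 ≈ 550.02 mg.

550 mg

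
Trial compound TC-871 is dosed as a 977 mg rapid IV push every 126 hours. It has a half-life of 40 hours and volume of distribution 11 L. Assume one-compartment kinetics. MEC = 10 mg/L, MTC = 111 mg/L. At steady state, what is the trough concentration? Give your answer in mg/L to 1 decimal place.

k = ln2/t½ = ln2/40 ≈ 0.017329 h⁻¹; fraction remaining f = e^(−kτ) = e^(−0.017329×126) ≈ 0.1127.
Single-dose peak C₀ = D/Vd = 977/11 ≈ 88.818 mg/L.
Steady-state trough Cmin,ss = C₀·f/(1−f) ≈ 88.818 × 0.1127/0.8873 ≈ 11.281 mg/L.
Trough 11.3 mg/L vs MEC 10 mg/L: adequate.

11.3 mg/L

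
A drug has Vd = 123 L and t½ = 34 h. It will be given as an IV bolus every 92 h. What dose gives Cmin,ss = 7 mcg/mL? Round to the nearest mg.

τ/t½ = 92/34 ≈ 2.7059, so f = (1/2)^(92/34) ≈ 0.153267.
Cmin,ss = (D/Vd)·f/(1−f), so D = Cmin,ss·Vd·(1−f)/f.
D = 7 × 123 × (1−f)/f ≈ 7 × 123 × 5.52456 ≈ 4756.65 mg.

4757 mg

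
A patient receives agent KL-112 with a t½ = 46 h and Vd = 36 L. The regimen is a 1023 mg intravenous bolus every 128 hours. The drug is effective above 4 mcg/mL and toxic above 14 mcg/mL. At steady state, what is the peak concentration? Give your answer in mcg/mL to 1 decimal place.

k = ln2/t½ = ln2/46 ≈ 0.015068 h⁻¹; fraction remaining f = e^(−kτ) = e^(−0.015068×128) ≈ 0.1453.
At steady state, accumulation factor R = 1/(1 − e^(−kτ)) ≈ 1.1700.
Each bolus raises the concentration by D/Vd = 1023/36 ≈ 28.417 mcg/mL.
Steady-state peak Cmax,ss = C₀·R ≈ 28.417 × 1.1700 ≈ 33.248 mcg/mL.
Peak 33.2 mcg/mL vs MTC 14 mcg/mL: exceeds toxic threshold.

33.2 mcg/mL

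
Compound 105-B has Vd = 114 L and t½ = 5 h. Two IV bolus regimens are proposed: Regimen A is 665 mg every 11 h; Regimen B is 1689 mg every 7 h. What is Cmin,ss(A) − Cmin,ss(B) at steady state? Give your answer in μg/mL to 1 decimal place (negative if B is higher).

Regimen A: f = (1/2)^(11/5) ≈ 0.2176; Cmin,ss = (665/114)·f/(1−f) ≈ 1.622 μg/mL.
Regimen B: f = (1/2)^(7/5) ≈ 0.3789; Cmin,ss = (1689/114)·f/(1−f) ≈ 9.038 μg/mL.
Difference ≈ 1.622 − 9.038 ≈ -7.416 μg/mL.

-7.4 μg/mL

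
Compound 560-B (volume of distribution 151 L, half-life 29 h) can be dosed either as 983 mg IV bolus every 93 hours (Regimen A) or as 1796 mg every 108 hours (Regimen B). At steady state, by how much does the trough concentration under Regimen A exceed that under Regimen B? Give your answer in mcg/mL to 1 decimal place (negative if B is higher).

-0.2 mcg/mL

Regimen A: f = (1/2)^(93/29) ≈ 0.1083; Cmin,ss = (983/151)·f/(1−f) ≈ 0.791 mcg/mL.
Regimen B: f = (1/2)^(108/29) ≈ 0.0757; Cmin,ss = (1796/151)·f/(1−f) ≈ 0.974 mcg/mL.
Difference ≈ 0.791 − 0.974 ≈ -0.183 mcg/mL.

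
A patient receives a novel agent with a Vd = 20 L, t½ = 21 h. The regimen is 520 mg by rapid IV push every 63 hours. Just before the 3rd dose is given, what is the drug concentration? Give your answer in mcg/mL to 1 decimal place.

f = (1/2)^(τ/t½) = (1/2)^(63/21) ≈ 0.1250.
C₀ = D/Vd = 520/20 ≈ 26.000 mcg/mL.
Before the 3rd dose, 2 doses have been given. Superposition: Cmin = C₀·(f + f²).
≈ 26.000 × (0.1250 + 0.0156) ≈ 26.000 × 0.1406 ≈ 3.656 mcg/mL.

3.7 mcg/mL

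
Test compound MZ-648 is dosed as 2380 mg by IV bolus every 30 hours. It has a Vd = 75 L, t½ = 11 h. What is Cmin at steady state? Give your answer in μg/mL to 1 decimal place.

Over one 30-h interval, 30/11 ≈ 2.7273 half-lives elapse, leaving f ≈ 0.1510 of each dose.
At steady state, accumulation factor R = 1/(1 − e^(−kτ)) ≈ 1.1779.
Single-dose peak C₀ = D/Vd = 2380/75 ≈ 31.733 μg/mL.
Steady-state peak Cmax,ss = C₀·R ≈ 31.733 × 1.1779 ≈ 37.378 μg/mL.
One interval later, Cmin,ss = Cmax,ss·e^(−kτ) ≈ 37.378 × 0.1510 ≈ 5.644 μg/mL.

5.6 μg/mL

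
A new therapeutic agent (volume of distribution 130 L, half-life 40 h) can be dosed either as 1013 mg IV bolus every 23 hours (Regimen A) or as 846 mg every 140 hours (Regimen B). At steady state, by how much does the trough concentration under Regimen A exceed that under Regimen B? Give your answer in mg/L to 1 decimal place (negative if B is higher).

Regimen A: f = (1/2)^(23/40) ≈ 0.6713; Cmin,ss = (1013/130)·f/(1−f) ≈ 15.914 mg/L.
Regimen B: f = (1/2)^(140/40) ≈ 0.0884; Cmin,ss = (846/130)·f/(1−f) ≈ 0.631 mg/L.
Difference ≈ 15.914 − 0.631 ≈ 15.283 mg/L.

15.3 mg/L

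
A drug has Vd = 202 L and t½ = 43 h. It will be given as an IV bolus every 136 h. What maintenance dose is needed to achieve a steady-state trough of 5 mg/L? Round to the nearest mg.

τ/t½ = 136/43 ≈ 3.1628, so f = (1/2)^(136/43) ≈ 0.111662.
Cmin,ss = (D/Vd)·f/(1−f), so D = Cmin,ss·Vd·(1−f)/f.
D = 5 × 202 × (1−f)/f ≈ 5 × 202 × 7.95560 ≈ 8035.16 mg.

8035 mg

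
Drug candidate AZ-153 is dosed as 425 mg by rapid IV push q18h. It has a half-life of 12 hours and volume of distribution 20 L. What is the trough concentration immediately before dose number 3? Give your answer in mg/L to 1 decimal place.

10.2 mg/L

f = (1/2)^(τ/t½) = (1/2)^(18/12) ≈ 0.3536.
C₀ = D/Vd = 425/20 ≈ 21.250 mg/L.
Before the 3rd dose, 2 doses have been given. Superposition: Cmin = C₀·(f + f²).
≈ 21.250 × (0.3536 + 0.1250) ≈ 21.250 × 0.4786 ≈ 10.170 mg/L.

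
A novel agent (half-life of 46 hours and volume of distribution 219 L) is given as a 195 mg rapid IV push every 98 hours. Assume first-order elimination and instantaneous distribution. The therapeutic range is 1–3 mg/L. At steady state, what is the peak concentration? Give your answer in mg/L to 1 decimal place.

Over one 98-h interval, 98/46 ≈ 2.1304 half-lives elapse, leaving f ≈ 0.2284 of each dose.
At steady state, accumulation factor R = 1/(1 − e^(−kτ)) ≈ 1.2960.
Each bolus raises the concentration by D/Vd = 195/219 ≈ 0.890 mg/L.
Steady-state peak Cmax,ss = C₀·R ≈ 0.890 × 1.2960 ≈ 1.153 mg/L.
Peak 1.2 mg/L vs MTC 3 mg/L: below toxic threshold.

1.2 mg/L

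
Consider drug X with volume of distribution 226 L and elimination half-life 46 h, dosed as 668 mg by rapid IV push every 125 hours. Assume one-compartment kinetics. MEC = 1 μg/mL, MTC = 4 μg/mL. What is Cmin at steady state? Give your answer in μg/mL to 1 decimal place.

0.5 μg/mL

τ/t½ = 125/46 ≈ 2.7174, so fraction remaining f = (1/2)^(125/46) ≈ 0.1520.
Each bolus raises the concentration by D/Vd = 668/226 ≈ 2.956 μg/mL.
Steady-state trough Cmin,ss = C₀·f/(1−f) ≈ 2.956 × 0.1520/0.8480 ≈ 0.530 μg/mL.
Trough 0.5 μg/mL vs MEC 1 μg/mL: subtherapeutic.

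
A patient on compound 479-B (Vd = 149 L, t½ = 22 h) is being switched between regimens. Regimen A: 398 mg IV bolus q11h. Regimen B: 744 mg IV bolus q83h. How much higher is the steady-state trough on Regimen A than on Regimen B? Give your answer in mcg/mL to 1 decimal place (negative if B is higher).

6.1 mcg/mL

Regimen A: f = (1/2)^(11/22) ≈ 0.7071; Cmin,ss = (398/149)·f/(1−f) ≈ 6.448 mcg/mL.
Regimen B: f = (1/2)^(83/22) ≈ 0.0732; Cmin,ss = (744/149)·f/(1−f) ≈ 0.394 mcg/mL.
Difference ≈ 6.448 − 0.394 ≈ 6.054 mcg/mL.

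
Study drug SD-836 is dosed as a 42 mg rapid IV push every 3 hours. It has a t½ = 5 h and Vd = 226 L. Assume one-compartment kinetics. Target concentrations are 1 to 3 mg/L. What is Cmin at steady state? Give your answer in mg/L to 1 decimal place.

Over one 3-h interval, 3/5 ≈ 0.6 half-lives elapse, leaving f ≈ 0.6598 of each dose.
At steady state, accumulation factor R = 1/(1 − e^(−kτ)) ≈ 2.9394.
Single-dose peak C₀ = D/Vd = 42/226 ≈ 0.186 mg/L.
Cmax,ss = C₀/(1 − f) ≈ 0.186/0.3402 ≈ 0.547 mg/L.
Steady-state trough Cmin,ss = Cmax,ss·f ≈ 0.547 × 0.6598 ≈ 0.361 mg/L.
Trough 0.4 mg/L vs MEC 1 mg/L: subtherapeutic.

0.4 mg/L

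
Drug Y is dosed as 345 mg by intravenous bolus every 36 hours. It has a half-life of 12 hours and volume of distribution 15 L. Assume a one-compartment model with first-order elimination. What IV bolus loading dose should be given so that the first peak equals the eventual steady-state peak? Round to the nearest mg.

f = (1/2)^(36/12) ≈ 0.125000; accumulation ratio R = 1/(1−f) ≈ 1.14286.
Loading dose to hit Cmax,ss on first dose: D_load = D_maint·R ≈ 345 × 1.14286 ≈ 394.29 mg.

394 mg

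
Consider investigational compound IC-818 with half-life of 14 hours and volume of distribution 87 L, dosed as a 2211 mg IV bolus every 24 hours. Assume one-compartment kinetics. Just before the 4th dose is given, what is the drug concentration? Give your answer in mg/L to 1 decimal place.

10.8 mg/L

f = (1/2)^(τ/t½) = (1/2)^(24/14) ≈ 0.3048.
C₀ = D/Vd = 2211/87 ≈ 25.414 mg/L.
Before the 4th dose, 3 doses have been given. Superposition: Cmin = C₀·(f + f² + … + f^3).
≈ 25.414 × (0.3048 + 0.0929 + 0.0283) ≈ 25.414 × 0.4260 ≈ 10.826 mg/L.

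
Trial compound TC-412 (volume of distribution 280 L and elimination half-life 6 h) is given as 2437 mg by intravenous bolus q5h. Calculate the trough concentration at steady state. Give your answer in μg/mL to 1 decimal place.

11.1 μg/mL

τ/t½ = 5/6 ≈ 0.83333, so fraction remaining f = (1/2)^(5/6) ≈ 0.5612.
At steady state, accumulation factor R = 1/(1 − e^(−kτ)) ≈ 2.2789.
Each bolus raises the concentration by D/Vd = 2437/280 ≈ 8.704 μg/mL.
Steady-state peak Cmax,ss = C₀·R ≈ 8.704 × 2.2789 ≈ 19.836 μg/mL.
Steady-state trough Cmin,ss = Cmax,ss·f ≈ 19.836 × 0.5612 ≈ 11.132 μg/mL.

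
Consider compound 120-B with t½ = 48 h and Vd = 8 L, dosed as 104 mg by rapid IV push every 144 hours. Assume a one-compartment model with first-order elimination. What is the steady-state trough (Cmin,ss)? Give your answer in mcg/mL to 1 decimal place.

τ = 144 h = 3 half-lives, so f = (1/2)^3 = 0.125.
At steady state, R = 1/(1 − 0.125) = 8/7.
Single-dose peak C₀ = D/Vd = 104/8 = 13 mcg/mL.
Steady-state peak Cmax,ss = C₀·R = 13 × 8/7 ≈ 14.857 mcg/mL.
Steady-state trough Cmin,ss = Cmax,ss·f ≈ 14.857 × 0.125 ≈ 1.857 mcg/mL.

1.9 mcg/mL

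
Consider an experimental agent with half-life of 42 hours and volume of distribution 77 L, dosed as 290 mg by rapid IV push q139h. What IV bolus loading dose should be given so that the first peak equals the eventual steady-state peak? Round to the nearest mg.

f = (1/2)^(139/42) ≈ 0.100864; accumulation ratio R = 1/(1−f) ≈ 1.11218.
Loading dose to hit Cmax,ss on first dose: D_load = D_maint·R ≈ 290 × 1.11218 ≈ 322.53 mg.

323 mg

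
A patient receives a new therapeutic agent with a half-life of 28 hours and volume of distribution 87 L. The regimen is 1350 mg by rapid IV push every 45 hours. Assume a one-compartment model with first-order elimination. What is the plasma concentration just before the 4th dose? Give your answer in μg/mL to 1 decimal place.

f = (1/2)^(τ/t½) = (1/2)^(45/28) ≈ 0.3282.
C₀ = D/Vd = 1350/87 ≈ 15.517 μg/mL.
Before the 4th dose, 3 doses have been given. Superposition: Cmin = C₀·(f + f² + … + f^3).
≈ 15.517 × (0.3282 + 0.1077 + 0.0354) ≈ 15.517 × 0.4713 ≈ 7.313 μg/mL.

7.3 μg/mL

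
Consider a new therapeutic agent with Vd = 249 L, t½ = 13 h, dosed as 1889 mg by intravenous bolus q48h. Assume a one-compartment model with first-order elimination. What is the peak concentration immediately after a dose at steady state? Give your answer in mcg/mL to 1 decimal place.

8.2 mcg/mL

τ/t½ = 48/13 ≈ 3.6923, so fraction remaining f = (1/2)^(48/13) ≈ 0.0774.
At steady state, accumulation factor R = 1/(1 − e^(−kτ)) ≈ 1.0839.
Single-dose peak C₀ = D/Vd = 1889/249 ≈ 7.586 mcg/mL.
Steady-state peak Cmax,ss = C₀·R ≈ 7.586 × 1.0839 ≈ 8.222 mcg/mL.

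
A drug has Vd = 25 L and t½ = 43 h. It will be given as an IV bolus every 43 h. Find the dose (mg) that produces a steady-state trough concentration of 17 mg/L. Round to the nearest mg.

425 mg

τ/t½ = 43/43 ≈ 1, so f = (1/2)^(43/43) ≈ 0.500000.
Cmin,ss = (D/Vd)·f/(1−f), so D = Cmin,ss·Vd·(1−f)/f.
D = 17 × 25 × (1−f)/f ≈ 17 × 25 × 1.00000 ≈ 425.00 mg.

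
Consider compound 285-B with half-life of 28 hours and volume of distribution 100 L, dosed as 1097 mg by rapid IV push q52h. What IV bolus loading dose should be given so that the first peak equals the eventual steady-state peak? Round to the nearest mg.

f = (1/2)^(52/28) ≈ 0.276022; accumulation ratio R = 1/(1−f) ≈ 1.38126.
Loading dose to hit Cmax,ss on first dose: D_load = D_maint·R ≈ 1097 × 1.38126 ≈ 1515.24 mg.

1515 mg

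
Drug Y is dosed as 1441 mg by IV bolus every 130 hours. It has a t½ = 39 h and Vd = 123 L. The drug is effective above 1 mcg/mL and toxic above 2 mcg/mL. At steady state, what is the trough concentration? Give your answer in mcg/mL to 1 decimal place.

1.3 mcg/mL

τ/t½ = 130/39 ≈ 3.3333, so fraction remaining f = (1/2)^(130/39) ≈ 0.0992.
Single-dose peak C₀ = D/Vd = 1441/123 ≈ 11.715 mcg/mL.
Steady-state trough Cmin,ss = C₀·f/(1−f) ≈ 11.715 × 0.0992/0.9008 ≈ 1.290 mcg/mL.
Trough 1.3 mcg/mL vs MEC 1 mcg/mL: adequate.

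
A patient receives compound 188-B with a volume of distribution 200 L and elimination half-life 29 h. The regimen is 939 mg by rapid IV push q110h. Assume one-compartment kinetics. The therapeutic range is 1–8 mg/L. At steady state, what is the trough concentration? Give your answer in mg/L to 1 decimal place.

0.4 mg/L

τ/t½ = 110/29 ≈ 3.7931, so fraction remaining f = (1/2)^(110/29) ≈ 0.0721.
At steady state, accumulation factor R = 1/(1 − e^(−kτ)) ≈ 1.0777.
Each bolus raises the concentration by D/Vd = 939/200 ≈ 4.695 mg/L.
Cmax,ss = C₀/(1 − f) ≈ 4.695/0.9279 ≈ 5.060 mg/L.
One interval later, Cmin,ss = Cmax,ss·e^(−kτ) ≈ 5.060 × 0.0721 ≈ 0.365 mg/L.
Trough 0.4 mg/L vs MEC 1 mg/L: subtherapeutic.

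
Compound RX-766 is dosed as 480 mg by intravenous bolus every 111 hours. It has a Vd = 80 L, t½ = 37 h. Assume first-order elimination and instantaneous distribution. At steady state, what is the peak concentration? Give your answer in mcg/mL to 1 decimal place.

6.9 mcg/mL

τ = 111 h = 3 half-lives, so f = (1/2)^3 = 0.125.
At steady state, R = 1/(1 − 0.125) = 8/7.
Single-dose peak C₀ = D/Vd = 480/80 = 6 mcg/mL.
Steady-state peak Cmax,ss = C₀·R = 6 × 8/7 ≈ 6.857 mcg/mL.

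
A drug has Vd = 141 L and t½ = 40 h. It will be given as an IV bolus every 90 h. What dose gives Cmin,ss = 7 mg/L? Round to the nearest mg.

3708 mg

τ/t½ = 90/40 ≈ 2.25, so f = (1/2)^(90/40) ≈ 0.210224.
Cmin,ss = (D/Vd)·f/(1−f), so D = Cmin,ss·Vd·(1−f)/f.
D = 7 × 141 × (1−f)/f ≈ 7 × 141 × 3.75683 ≈ 3707.99 mg.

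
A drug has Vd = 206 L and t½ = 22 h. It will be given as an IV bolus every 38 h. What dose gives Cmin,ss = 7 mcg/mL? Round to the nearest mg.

3332 mg

τ/t½ = 38/22 ≈ 1.7273, so f = (1/2)^(38/22) ≈ 0.302022.
Cmin,ss = (D/Vd)·f/(1−f), so D = Cmin,ss·Vd·(1−f)/f.
D = 7 × 206 × (1−f)/f ≈ 7 × 206 × 2.31102 ≈ 3332.49 mg.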